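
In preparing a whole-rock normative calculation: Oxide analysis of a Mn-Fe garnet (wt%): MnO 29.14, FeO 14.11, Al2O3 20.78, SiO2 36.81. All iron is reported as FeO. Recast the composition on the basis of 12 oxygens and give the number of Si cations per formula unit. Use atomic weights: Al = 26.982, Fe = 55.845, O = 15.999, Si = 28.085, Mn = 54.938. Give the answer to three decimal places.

MnO (M=70.937): mol = 0.41079; Mn = 0.41079, O = 0.41079.
FeO (M=71.844): mol = 0.19640; Fe = 0.19640, O = 0.19640.
Al2O3 (M=101.961): mol = 0.20380; Al = 0.40760, O = 0.61140.
SiO2 (M=60.083): mol = 0.61265; Si = 0.61265, O = 1.22530.
ΣO = 2.44389; factor = 12/ΣO = 4.91020.
Si apfu = 0.61265 × 4.91020 = 3.008.

3.008 Si apfu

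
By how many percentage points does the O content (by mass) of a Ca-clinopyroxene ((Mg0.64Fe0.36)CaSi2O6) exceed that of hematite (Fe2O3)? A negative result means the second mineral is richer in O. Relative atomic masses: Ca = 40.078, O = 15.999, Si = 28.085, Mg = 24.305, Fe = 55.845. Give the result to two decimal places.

First mineral: 95.994 g O in 227.901 g formula = 42.12 wt% O.
Second mineral: 47.997 g O in 159.687 g formula = 30.06 wt% O.
42.12% − 30.06% gives a difference of 12.06 percentage points.

12.06 percentage points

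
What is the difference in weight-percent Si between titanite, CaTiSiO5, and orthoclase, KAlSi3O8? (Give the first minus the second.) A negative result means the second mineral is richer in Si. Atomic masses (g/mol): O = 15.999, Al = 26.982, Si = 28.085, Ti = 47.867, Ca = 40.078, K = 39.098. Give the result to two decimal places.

-15.94 percentage points

M(CaTiSiO5) = 196.025 g/mol, so wt% Si = 28.085/196.025 × 100 = 14.33%.
M(KAlSi3O8) = 278.327 g/mol, so wt% Si = 84.255/278.327 × 100 = 30.27%.
14.33 − 30.27 = -15.94 pp.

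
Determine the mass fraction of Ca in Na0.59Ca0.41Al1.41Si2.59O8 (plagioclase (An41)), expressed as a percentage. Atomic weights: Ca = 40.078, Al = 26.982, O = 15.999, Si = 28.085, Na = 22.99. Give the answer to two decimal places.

6.11 wt%

Molar mass of Na0.59Ca0.41Al1.41Si2.59O8: 0.59×22.99 + 0.41×40.078 + 1.41×26.982 + 2.59×28.085 + 8×15.999 = 268.773 g/mol.
Mass of Ca per formula unit: 0.41 × 40.078 = 16.432 g.
Weight fraction Ca = 16.432 / 268.773 = 0.0611.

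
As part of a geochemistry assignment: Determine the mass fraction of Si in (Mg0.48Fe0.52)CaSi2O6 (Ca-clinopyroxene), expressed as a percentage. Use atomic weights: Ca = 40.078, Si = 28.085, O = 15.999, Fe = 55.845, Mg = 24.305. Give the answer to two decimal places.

24.11 weight percent

Formula mass = 0.48×24.305 + 0.52×55.845 + 1×40.078 + 2×28.085 + 6×15.999 = 232.948 g/mol, of which 56.170 g is Si.
So Si makes up 56.170/232.948 = 0.2411 of the mass, i.e. 24.11%.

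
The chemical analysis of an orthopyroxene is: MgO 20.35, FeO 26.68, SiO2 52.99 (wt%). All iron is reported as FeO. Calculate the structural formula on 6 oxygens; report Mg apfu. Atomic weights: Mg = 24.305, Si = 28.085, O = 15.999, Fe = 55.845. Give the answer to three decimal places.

MgO: 20.35/40.304 = 0.50491 mol → 0.50491 mol Mg, 0.50491 mol O.
FeO: 26.68/71.844 = 0.37136 mol → 0.37136 mol Fe, 0.37136 mol O.
SiO2: 52.99/60.083 = 0.88195 mol → 0.88195 mol Si, 1.76390 mol O.
Total oxygen = 2.64017 mol. Normalization factor = 6/2.64017 = 2.27258.
Mg per 6 O = 0.50491 × 2.27258 = 1.147.

1.147 Mg apfu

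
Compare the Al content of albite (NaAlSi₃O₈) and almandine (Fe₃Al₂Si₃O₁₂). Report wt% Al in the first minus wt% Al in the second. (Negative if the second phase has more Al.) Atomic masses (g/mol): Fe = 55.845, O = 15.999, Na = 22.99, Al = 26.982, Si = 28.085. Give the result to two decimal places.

First mineral: 26.982 g Al in 262.219 g formula = 10.29 wt% Al.
Second mineral: 53.964 g Al in 497.742 g formula = 10.84 wt% Al.
10.29% − 10.84% gives a difference of -0.55 percentage points.

-0.55 percentage points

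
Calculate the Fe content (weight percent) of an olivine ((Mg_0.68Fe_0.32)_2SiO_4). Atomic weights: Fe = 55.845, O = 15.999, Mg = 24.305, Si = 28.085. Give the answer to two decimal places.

Formula mass = 1.36×24.305 + 0.64×55.845 + 1×28.085 + 4×15.999 = 160.877 g/mol, of which 35.741 g is Fe.
So Fe makes up 35.741/160.877 = 0.2222 of the mass, i.e. 22.22%.

22.22 weight percent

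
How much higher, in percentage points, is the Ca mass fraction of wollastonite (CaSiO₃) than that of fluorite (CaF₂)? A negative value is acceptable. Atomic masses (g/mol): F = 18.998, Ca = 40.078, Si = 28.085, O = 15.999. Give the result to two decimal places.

-16.83 percentage points

Ca in CaSiO₃: molar mass 116.160 g/mol; 1×40.078 = 40.078 g → 34.50 wt%.
Ca in CaF₂: molar mass 78.074 g/mol; 1×40.078 = 40.078 g → 51.33 wt%.
Difference = 34.50 − 51.33 = -16.83 percentage points.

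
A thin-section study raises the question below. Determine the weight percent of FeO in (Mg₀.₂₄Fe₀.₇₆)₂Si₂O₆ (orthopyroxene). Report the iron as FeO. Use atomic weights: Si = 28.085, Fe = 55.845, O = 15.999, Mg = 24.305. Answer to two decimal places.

Formula mass = 248.715 g/mol.
1.52 Fe → 1.5200 mol FeO per formula unit; M(FeO) = 71.844, so FeO mass = 109.203 g.
109.203/248.715 × 100 = 43.91 wt%.

43.91 wt%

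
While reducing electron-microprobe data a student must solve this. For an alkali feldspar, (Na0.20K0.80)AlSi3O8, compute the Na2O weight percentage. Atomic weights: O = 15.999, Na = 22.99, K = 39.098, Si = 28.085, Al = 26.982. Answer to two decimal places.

M((Na0.20K0.80)AlSi3O8) = 275.105 g/mol; M(Na2O) = 61.979 g/mol.
Moles Na2O per formula unit = 0.20 Na ÷ 2 = 0.1000.
Na2O fraction = (0.1000 × 61.979) / 275.105 = 6.198/275.105 = 0.0225.

2.25 wt%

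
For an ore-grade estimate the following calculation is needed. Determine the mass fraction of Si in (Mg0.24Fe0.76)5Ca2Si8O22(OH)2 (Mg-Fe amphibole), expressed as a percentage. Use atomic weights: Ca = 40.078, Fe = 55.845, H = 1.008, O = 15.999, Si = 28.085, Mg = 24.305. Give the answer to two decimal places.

M((Mg0.24Fe0.76)5Ca2Si8O22(OH)2) = 932.205 g/mol.
Si contributes 8 × 28.085 = 224.680 g per mole.
224.680/932.205 = 0.2410 → 24.10%.

24.10 wt%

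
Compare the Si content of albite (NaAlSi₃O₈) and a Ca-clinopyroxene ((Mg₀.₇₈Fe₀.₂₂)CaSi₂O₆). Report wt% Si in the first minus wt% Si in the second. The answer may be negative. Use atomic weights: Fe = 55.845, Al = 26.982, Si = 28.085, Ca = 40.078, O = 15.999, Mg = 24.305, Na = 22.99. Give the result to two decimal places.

First mineral: 84.255 g Si in 262.219 g formula = 32.13 wt% Si.
Second mineral: 56.170 g Si in 223.486 g formula = 25.13 wt% Si.
32.13% − 25.13% gives a difference of 7.00 percentage points.

7.00 percentage points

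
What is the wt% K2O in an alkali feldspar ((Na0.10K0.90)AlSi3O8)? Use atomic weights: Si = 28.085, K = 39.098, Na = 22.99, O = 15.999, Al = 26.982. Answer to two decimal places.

15.32 wt%

Molar mass of (Na0.10K0.90)AlSi3O8 = 0.10×22.99 + 0.90×39.098 + 1×26.982 + 3×28.085 + 8×15.999 = 276.716 g/mol.
Each formula unit contains 0.90 K, equivalent to 0.90/2 = 0.4500 mol K2O.
M(K2O) = 2×39.098 + 1×15.999 = 94.195 g/mol.
Mass of K2O per formula unit = 0.4500 × 94.195 = 42.388 g.
K2O wt% = 42.388 / 276.716 × 100 = 15.32%.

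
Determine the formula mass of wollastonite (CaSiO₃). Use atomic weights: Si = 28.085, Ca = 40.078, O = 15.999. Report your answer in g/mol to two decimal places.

116.16 g/mol

The formula mass is the sum 1*40.078 + 1*28.085 + 3*15.999.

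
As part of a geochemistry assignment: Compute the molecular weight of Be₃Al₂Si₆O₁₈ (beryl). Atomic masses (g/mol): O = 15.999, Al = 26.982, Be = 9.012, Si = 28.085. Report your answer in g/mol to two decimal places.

537.49 g/mol

Be: 3 × 9.012 = 27.0360
Al: 2 × 26.982 = 53.9640
Si: 6 × 28.085 = 168.5100
O: 18 × 15.999 = 287.9820
Summing the contributions gives the formula mass.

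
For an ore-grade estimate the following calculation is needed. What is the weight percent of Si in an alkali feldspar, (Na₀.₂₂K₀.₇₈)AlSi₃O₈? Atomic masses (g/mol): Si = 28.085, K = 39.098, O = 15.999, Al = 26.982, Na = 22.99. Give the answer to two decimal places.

30.66 wt%

M((Na₀.₂₂K₀.₇₈)AlSi₃O₈) = 274.783 g/mol.
Si contributes 3 × 28.085 = 84.255 g per mole.
84.255/274.783 = 0.3066 → 30.66%.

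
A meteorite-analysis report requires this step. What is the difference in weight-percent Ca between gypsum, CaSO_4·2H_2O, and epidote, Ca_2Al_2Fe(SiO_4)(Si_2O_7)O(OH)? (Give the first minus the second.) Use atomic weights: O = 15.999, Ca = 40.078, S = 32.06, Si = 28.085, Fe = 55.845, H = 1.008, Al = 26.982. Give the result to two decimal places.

First mineral: 40.078 g Ca in 172.164 g formula = 23.28 wt% Ca.
Second mineral: 80.156 g Ca in 483.215 g formula = 16.59 wt% Ca.
23.28% − 16.59% gives a difference of 6.69 percentage points.

6.69 percentage points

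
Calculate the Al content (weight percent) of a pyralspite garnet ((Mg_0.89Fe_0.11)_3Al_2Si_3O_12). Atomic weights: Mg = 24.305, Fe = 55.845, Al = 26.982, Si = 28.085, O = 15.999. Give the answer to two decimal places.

Formula mass = 2.67×24.305 + 0.33×55.845 + 2×26.982 + 3×28.085 + 12×15.999 = 413.530 g/mol, of which 53.964 g is Al.
So Al makes up 53.964/413.530 = 0.1305 of the mass, i.e. 13.05%.

13.05 weight percent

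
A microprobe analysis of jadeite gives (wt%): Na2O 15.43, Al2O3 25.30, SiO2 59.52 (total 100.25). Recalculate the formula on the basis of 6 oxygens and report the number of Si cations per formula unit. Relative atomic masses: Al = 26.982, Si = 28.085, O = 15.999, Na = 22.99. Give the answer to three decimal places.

Na2O: 15.43/61.979 = 0.24896 mol → 0.49792 mol Na, 0.24896 mol O.
Al2O3: 25.30/101.961 = 0.24813 mol → 0.49626 mol Al, 0.74439 mol O.
SiO2: 59.52/60.083 = 0.99063 mol → 0.99063 mol Si, 1.98126 mol O.
Total oxygen = 2.97461 mol. Normalization factor = 6/2.97461 = 2.01707.
Si per 6 O = 0.99063 × 2.01707 = 1.998.

1.998 Si apfu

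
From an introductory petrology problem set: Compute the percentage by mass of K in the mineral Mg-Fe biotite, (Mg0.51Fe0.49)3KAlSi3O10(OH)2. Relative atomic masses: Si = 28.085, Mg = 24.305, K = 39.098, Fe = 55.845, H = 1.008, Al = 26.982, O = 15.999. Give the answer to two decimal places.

8.43 wt%

Molar mass of (Mg0.51Fe0.49)3KAlSi3O10(OH)2: 1.53×24.305 + 1.47×55.845 + 1×39.098 + 1×26.982 + 3×28.085 + 12×15.999 + 2×1.008 = 463.618 g/mol.
Mass of K per formula unit: 1 × 39.098 = 39.098 g.
Weight fraction K = 39.098 / 463.618 = 0.0843.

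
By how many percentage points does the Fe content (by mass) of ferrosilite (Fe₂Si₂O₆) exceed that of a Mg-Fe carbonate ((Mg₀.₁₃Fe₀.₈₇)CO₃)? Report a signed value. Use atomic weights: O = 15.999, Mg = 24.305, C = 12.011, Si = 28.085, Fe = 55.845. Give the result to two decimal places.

Fe in Fe₂Si₂O₆: molar mass 263.854 g/mol; 2×55.845 = 111.690 g → 42.33 wt%.
Fe in (Mg₀.₁₃Fe₀.₈₇)CO₃: molar mass 111.753 g/mol; 0.87×55.845 = 48.585 g → 43.48 wt%.
Difference = 42.33 − 43.48 = -1.15 percentage points.

-1.15 percentage points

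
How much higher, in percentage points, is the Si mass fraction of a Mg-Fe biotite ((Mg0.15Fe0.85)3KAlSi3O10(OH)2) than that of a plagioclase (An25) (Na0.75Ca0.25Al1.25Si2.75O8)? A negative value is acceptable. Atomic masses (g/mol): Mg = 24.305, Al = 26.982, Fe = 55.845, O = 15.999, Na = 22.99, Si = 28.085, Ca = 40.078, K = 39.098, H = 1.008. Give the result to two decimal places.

First mineral: 84.255 g Si in 497.681 g formula = 16.93 wt% Si.
Second mineral: 77.234 g Si in 266.215 g formula = 29.01 wt% Si.
16.93% − 29.01% gives a difference of -12.08 percentage points.

-12.08 percentage points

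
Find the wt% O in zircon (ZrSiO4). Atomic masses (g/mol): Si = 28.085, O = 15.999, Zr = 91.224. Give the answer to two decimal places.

M(ZrSiO4) = 183.305 g/mol.
O contributes 4 × 15.999 = 63.996 g per mole.
63.996/183.305 = 0.3491 → 34.91%.

34.91 weight percent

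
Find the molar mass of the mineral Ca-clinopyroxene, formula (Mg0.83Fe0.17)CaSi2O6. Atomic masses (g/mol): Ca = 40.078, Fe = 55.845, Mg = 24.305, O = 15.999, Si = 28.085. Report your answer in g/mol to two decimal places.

The formula mass is the sum 0.83*24.305 + 0.17*55.845 + 1*40.078 + 2*28.085 + 6*15.999.

221.91 g/mol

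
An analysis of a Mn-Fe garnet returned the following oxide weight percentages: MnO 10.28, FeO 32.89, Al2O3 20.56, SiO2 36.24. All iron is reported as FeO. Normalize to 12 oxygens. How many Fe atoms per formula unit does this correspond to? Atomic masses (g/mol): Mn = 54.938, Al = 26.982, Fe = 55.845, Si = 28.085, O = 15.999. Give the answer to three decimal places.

2.276 Fe apfu

MnO: 10.28/70.937 = 0.14492 mol → 0.14492 mol Mn, 0.14492 mol O.
FeO: 32.89/71.844 = 0.45780 mol → 0.45780 mol Fe, 0.45780 mol O.
Al2O3: 20.56/101.961 = 0.20165 mol → 0.40330 mol Al, 0.60495 mol O.
SiO2: 36.24/60.083 = 0.60317 mol → 0.60317 mol Si, 1.20634 mol O.
Total oxygen = 2.41401 mol. Normalization factor = 12/2.41401 = 4.97098.
Fe per 12 O = 0.45780 × 4.97098 = 2.276.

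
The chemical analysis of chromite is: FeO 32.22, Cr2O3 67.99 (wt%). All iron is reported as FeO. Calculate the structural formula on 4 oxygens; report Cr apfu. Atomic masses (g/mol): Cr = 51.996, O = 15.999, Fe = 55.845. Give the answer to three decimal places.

FeO: 32.22/71.844 = 0.44847 mol → 0.44847 mol Fe, 0.44847 mol O.
Cr2O3: 67.99/151.989 = 0.44734 mol → 0.89468 mol Cr, 1.34202 mol O.
Total oxygen = 1.79049 mol. Normalization factor = 4/1.79049 = 2.23403.
Cr per 4 O = 0.89468 × 2.23403 = 1.999.

1.999 Cr apfu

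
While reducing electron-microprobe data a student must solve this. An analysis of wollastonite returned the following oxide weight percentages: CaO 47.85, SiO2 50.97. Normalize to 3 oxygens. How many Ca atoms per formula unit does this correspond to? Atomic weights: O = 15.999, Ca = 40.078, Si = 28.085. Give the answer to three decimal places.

CaO: 47.85/56.077 = 0.85329 mol → 0.85329 mol Ca, 0.85329 mol O.
SiO2: 50.97/60.083 = 0.84833 mol → 0.84833 mol Si, 1.69666 mol O.
Total oxygen = 2.54995 mol. Normalization factor = 3/2.54995 = 1.17649.
Ca per 3 O = 0.85329 × 1.17649 = 1.004.

1.004 Ca apfu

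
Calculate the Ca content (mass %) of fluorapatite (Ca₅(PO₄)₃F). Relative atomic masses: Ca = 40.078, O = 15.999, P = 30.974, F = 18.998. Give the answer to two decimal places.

39.74 mass %

M(Ca₅(PO₄)₃F) = 504.298 g/mol.
Ca contributes 5 × 40.078 = 200.390 g per mole.
200.390/504.298 = 0.3974 → 39.74%.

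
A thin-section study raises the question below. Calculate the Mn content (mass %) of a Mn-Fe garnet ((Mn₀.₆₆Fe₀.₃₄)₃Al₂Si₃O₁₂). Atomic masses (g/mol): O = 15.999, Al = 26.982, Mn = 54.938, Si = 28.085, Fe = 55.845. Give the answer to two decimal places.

Molar mass of (Mn₀.₆₆Fe₀.₃₄)₃Al₂Si₃O₁₂: 1.98×54.938 + 1.02×55.845 + 2×26.982 + 3×28.085 + 12×15.999 = 495.946 g/mol.
Mass of Mn per formula unit: 1.98 × 54.938 = 108.777 g.
Weight fraction Mn = 108.777 / 495.946 = 0.2193.

21.93 mass %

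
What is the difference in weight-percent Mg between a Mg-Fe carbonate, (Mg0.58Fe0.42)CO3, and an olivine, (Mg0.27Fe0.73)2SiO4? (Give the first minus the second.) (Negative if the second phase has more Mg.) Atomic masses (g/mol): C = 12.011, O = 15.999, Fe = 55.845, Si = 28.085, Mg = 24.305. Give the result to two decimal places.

Mg in (Mg0.58Fe0.42)CO3: molar mass 97.560 g/mol; 0.58×24.305 = 14.097 g → 14.45 wt%.
Mg in (Mg0.27Fe0.73)2SiO4: molar mass 186.739 g/mol; 0.54×24.305 = 13.125 g → 7.03 wt%.
Difference = 14.45 − 7.03 = 7.42 percentage points.

7.42 percentage points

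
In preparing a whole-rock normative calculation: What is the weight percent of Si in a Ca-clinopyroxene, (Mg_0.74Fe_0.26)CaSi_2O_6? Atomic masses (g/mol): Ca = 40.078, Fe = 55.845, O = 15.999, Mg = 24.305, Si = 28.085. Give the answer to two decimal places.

Formula mass = 0.74×24.305 + 0.26×55.845 + 1×40.078 + 2×28.085 + 6×15.999 = 224.747 g/mol, of which 56.170 g is Si.
So Si makes up 56.170/224.747 = 0.2499 of the mass, i.e. 24.99%.

24.99 wt%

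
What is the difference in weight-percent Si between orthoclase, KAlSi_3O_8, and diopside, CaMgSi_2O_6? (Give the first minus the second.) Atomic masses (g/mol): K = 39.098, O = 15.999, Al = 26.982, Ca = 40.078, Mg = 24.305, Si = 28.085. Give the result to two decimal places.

4.33 percentage points

First mineral: 84.255 g Si in 278.327 g formula = 30.27 wt% Si.
Second mineral: 56.170 g Si in 216.547 g formula = 25.94 wt% Si.
30.27% − 25.94% gives a difference of 4.33 percentage points.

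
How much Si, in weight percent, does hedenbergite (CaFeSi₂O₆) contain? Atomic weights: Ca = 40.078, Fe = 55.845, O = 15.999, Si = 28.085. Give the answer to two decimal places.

22.64 weight percent

Molar mass of CaFeSi₂O₆: 1×40.078 + 1×55.845 + 2×28.085 + 6×15.999 = 248.087 g/mol.
Mass of Si per formula unit: 2 × 28.085 = 56.170 g.
Weight fraction Si = 56.170 / 248.087 = 0.2264.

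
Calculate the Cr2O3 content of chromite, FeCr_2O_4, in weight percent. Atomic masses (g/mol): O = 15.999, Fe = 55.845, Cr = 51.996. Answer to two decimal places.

Molar mass of FeCr_2O_4 = 1·55.845 + 2·51.996 + 4·15.999 = 223.833 g/mol.
Each formula unit contains 2 Cr, equivalent to 2/2 = 1.0000 mol Cr2O3.
M(Cr2O3) = 2×51.996 + 3×15.999 = 151.989 g/mol.
Mass of Cr2O3 per formula unit = 1.0000 × 151.989 = 151.989 g.
Cr2O3 wt% = 151.989 / 223.833 × 100 = 67.90%.

67.90 wt%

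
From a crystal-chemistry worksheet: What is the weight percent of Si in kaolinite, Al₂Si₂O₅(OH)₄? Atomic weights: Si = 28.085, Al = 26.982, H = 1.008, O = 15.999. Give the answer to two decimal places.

M(Al₂Si₂O₅(OH)₄) = 258.157 g/mol.
Si contributes 2 × 28.085 = 56.170 g per mole.
56.170/258.157 = 0.2176 → 21.76%.

21.76 wt%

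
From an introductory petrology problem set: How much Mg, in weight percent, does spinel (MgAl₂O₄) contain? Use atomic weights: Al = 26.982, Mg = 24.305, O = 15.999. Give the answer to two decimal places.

17.08 weight percent

Formula mass = 1×24.305 + 2×26.982 + 4×15.999 = 142.265 g/mol, of which 24.305 g is Mg.
So Mg makes up 24.305/142.265 = 0.1708 of the mass, i.e. 17.08%.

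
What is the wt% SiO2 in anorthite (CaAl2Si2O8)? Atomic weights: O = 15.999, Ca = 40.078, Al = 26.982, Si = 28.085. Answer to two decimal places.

43.19 wt%

M(CaAl2Si2O8) = 278.204 g/mol; M(SiO2) = 60.083 g/mol.
Moles SiO2 per formula unit = 2 Si ÷ 1 = 2.0000.
SiO2 fraction = (2.0000 × 60.083) / 278.204 = 120.166/278.204 = 0.4319.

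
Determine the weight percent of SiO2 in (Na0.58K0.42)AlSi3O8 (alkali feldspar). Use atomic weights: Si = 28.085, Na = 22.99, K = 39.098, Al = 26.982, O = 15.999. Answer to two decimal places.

67.01 wt%

Formula mass = 268.984 g/mol.
3 Si → 3.0000 mol SiO2 per formula unit; M(SiO2) = 60.083, so SiO2 mass = 180.249 g.
180.249/268.984 × 100 = 67.01 wt%.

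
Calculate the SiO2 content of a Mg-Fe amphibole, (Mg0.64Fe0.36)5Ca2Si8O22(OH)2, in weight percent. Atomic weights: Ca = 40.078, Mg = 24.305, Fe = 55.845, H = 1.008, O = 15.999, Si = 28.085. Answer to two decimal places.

Formula mass = 869.125 g/mol.
8 Si → 8.0000 mol SiO2 per formula unit; M(SiO2) = 60.083, so SiO2 mass = 480.664 g.
480.664/869.125 × 100 = 55.30 wt%.

55.30 wt%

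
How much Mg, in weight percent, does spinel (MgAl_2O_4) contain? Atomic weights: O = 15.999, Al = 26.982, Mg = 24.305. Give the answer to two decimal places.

Molar mass of MgAl_2O_4: 1*24.305 + 2*26.982 + 4*15.999 = 142.265 g/mol.
Mass of Mg per formula unit: 1 × 24.305 = 24.305 g.
Weight fraction Mg = 24.305 / 142.265 = 0.1708.

17.08 weight percent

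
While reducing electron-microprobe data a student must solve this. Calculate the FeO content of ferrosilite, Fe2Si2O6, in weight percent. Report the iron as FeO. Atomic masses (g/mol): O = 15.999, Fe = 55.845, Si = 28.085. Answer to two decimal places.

54.46 wt%

Molar mass of Fe2Si2O6 = 2×55.845 + 2×28.085 + 6×15.999 = 263.854 g/mol.
Each formula unit contains 2 Fe, equivalent to 2/1 = 2.0000 mol FeO.
M(FeO) = 1×55.845 + 1×15.999 = 71.844 g/mol.
Mass of FeO per formula unit = 2.0000 × 71.844 = 143.688 g.
FeO wt% = 143.688 / 263.854 × 100 = 54.46%.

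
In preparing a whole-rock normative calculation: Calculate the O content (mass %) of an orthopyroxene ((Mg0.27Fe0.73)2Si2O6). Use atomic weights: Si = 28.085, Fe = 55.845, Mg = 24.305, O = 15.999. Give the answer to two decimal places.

38.89 mass %

Formula mass = 0.54·24.305 + 1.46·55.845 + 2·28.085 + 6·15.999 = 246.822 g/mol, of which 95.994 g is O.
So O makes up 95.994/246.822 = 0.3889 of the mass, i.e. 38.89%.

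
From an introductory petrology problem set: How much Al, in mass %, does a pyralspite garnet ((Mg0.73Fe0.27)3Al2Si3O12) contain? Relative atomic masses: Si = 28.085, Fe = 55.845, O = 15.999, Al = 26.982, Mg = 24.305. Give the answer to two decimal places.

12.59 mass %

M((Mg0.73Fe0.27)3Al2Si3O12) = 428.669 g/mol.
Al contributes 2 × 26.982 = 53.964 g per mole.
53.964/428.669 = 0.1259 → 12.59%.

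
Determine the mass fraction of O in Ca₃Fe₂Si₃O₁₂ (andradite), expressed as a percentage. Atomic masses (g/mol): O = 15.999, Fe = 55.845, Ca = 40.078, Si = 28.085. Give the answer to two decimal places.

Molar mass of Ca₃Fe₂Si₃O₁₂: 3×40.078 + 2×55.845 + 3×28.085 + 12×15.999 = 508.167 g/mol.
Mass of O per formula unit: 12 × 15.999 = 191.988 g.
Weight fraction O = 191.988 / 508.167 = 0.3778.

37.78 mass %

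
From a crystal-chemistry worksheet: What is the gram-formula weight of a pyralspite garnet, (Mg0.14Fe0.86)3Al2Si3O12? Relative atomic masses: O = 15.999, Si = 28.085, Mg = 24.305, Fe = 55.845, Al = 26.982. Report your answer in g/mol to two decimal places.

484.50 g/mol

M = 0.42(24.305) + 2.58(55.845) + 2(26.982) + 3(28.085) + 12(15.999)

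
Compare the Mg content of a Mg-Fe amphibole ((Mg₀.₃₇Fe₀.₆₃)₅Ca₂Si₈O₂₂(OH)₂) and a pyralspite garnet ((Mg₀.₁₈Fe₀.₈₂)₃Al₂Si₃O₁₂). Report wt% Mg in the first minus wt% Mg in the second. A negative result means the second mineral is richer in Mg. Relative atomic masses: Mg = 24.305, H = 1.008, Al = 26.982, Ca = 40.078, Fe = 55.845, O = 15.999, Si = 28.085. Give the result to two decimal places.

2.20 percentage points

Mg in (Mg₀.₃₇Fe₀.₆₃)₅Ca₂Si₈O₂₂(OH)₂: molar mass 911.704 g/mol; 1.85×24.305 = 44.964 g → 4.93 wt%.
Mg in (Mg₀.₁₈Fe₀.₈₂)₃Al₂Si₃O₁₂: molar mass 480.710 g/mol; 0.54×24.305 = 13.125 g → 2.73 wt%.
Difference = 4.93 − 2.73 = 2.20 percentage points.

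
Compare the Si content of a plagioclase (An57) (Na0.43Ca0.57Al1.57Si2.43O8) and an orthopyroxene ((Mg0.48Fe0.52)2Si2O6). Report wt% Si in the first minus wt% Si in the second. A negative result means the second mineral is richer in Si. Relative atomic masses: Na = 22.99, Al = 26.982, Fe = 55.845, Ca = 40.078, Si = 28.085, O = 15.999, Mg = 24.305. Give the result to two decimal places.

1.10 percentage points

First mineral: 68.247 g Si in 271.330 g formula = 25.15 wt% Si.
Second mineral: 56.170 g Si in 233.576 g formula = 24.05 wt% Si.
25.15% − 24.05% gives a difference of 1.10 percentage points.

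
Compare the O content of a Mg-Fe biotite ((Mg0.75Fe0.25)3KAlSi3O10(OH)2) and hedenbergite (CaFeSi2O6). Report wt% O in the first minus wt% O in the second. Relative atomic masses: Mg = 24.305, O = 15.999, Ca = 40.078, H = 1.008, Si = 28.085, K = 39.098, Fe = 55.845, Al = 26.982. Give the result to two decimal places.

O in (Mg0.75Fe0.25)3KAlSi3O10(OH)2: molar mass 440.909 g/mol; 12×15.999 = 191.988 g → 43.54 wt%.
O in CaFeSi2O6: molar mass 248.087 g/mol; 6×15.999 = 95.994 g → 38.69 wt%.
Difference = 43.54 − 38.69 = 4.85 percentage points.

4.85 percentage points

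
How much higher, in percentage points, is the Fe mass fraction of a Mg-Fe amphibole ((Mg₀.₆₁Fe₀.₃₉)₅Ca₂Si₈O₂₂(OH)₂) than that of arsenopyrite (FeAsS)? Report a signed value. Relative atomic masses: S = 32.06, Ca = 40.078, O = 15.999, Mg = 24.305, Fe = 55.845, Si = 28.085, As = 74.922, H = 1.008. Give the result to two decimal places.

-21.84 percentage points

First mineral: 108.898 g Fe in 873.856 g formula = 12.46 wt% Fe.
Second mineral: 55.845 g Fe in 162.827 g formula = 34.30 wt% Fe.
12.46% − 34.30% gives a difference of -21.84 percentage points.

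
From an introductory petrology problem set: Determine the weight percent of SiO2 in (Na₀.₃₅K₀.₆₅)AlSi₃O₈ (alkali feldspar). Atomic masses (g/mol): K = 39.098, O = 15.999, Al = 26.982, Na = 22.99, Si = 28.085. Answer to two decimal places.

M((Na₀.₃₅K₀.₆₅)AlSi₃O₈) = 272.689 g/mol; M(SiO2) = 60.083 g/mol.
Moles SiO2 per formula unit = 3 Si ÷ 1 = 3.0000.
SiO2 fraction = (3.0000 × 60.083) / 272.689 = 180.249/272.689 = 0.6610.

66.10 wt%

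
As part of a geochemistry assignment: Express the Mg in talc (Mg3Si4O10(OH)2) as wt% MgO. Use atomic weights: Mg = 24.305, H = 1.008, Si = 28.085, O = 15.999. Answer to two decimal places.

31.88 wt%

M(Mg3Si4O10(OH)2) = 379.259 g/mol; M(MgO) = 40.304 g/mol.
Moles MgO per formula unit = 3 Mg ÷ 1 = 3.0000.
MgO fraction = (3.0000 × 40.304) / 379.259 = 120.912/379.259 = 0.3188.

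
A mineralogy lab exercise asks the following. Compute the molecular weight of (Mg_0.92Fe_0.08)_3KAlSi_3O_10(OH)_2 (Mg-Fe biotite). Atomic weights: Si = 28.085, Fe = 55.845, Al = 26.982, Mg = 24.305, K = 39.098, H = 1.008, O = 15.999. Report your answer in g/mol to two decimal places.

The formula mass is the sum 2.76·24.305 + 0.24·55.845 + 1·39.098 + 1·26.982 + 3·28.085 + 12·15.999 + 2·1.008.

424.82 g/mol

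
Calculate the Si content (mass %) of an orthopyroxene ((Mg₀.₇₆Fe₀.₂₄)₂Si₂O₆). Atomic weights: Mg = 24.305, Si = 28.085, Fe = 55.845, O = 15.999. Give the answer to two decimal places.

26.02 mass %

Formula mass = 1.52·24.305 + 0.48·55.845 + 2·28.085 + 6·15.999 = 215.913 g/mol, of which 56.170 g is Si.
So Si makes up 56.170/215.913 = 0.2602 of the mass, i.e. 26.02%.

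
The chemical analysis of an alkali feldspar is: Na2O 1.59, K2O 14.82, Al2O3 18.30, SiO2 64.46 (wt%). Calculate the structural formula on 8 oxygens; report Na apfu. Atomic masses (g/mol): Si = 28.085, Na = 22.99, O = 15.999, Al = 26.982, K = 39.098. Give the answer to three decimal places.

Na2O (M=61.979): mol = 0.02565; Na = 0.05130, O = 0.02565.
K2O (M=94.195): mol = 0.15733; K = 0.31466, O = 0.15733.
Al2O3 (M=101.961): mol = 0.17948; Al = 0.35896, O = 0.53844.
SiO2 (M=60.083): mol = 1.07285; Si = 1.07285, O = 2.14570.
ΣO = 2.86712; factor = 8/ΣO = 2.79026.
Na apfu = 0.05130 × 2.79026 = 0.143.

0.143 Na apfu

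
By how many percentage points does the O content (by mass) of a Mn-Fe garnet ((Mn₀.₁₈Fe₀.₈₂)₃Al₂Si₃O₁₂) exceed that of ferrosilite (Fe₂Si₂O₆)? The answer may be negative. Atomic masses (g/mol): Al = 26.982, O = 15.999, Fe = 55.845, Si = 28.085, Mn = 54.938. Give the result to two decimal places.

M((Mn₀.₁₈Fe₀.₈₂)₃Al₂Si₃O₁₂) = 497.252 g/mol, so wt% O = 191.988/497.252 × 100 = 38.61%.
M(Fe₂Si₂O₆) = 263.854 g/mol, so wt% O = 95.994/263.854 × 100 = 36.38%.
38.61 − 36.38 = 2.23 pp.

2.23 percentage points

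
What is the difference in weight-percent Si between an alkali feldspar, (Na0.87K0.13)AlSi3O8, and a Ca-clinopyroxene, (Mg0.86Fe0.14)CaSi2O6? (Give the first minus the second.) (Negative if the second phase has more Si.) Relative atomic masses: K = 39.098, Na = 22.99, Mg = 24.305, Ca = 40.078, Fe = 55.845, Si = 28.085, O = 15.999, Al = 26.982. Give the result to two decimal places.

Si in (Na0.87K0.13)AlSi3O8: molar mass 264.313 g/mol; 3×28.085 = 84.255 g → 31.88 wt%.
Si in (Mg0.86Fe0.14)CaSi2O6: molar mass 220.963 g/mol; 2×28.085 = 56.170 g → 25.42 wt%.
Difference = 31.88 − 25.42 = 6.46 percentage points.

6.46 percentage points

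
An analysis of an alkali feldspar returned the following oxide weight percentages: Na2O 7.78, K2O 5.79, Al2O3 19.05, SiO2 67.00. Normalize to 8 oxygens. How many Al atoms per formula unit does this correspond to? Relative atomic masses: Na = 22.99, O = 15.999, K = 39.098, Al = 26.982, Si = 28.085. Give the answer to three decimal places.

1.004 Al apfu

7.78 wt% Na2O ÷ 61.979 g/mol = 0.12553 mol, giving 0.25106 Na and 0.12553 O.
5.79 wt% K2O ÷ 94.195 g/mol = 0.06147 mol, giving 0.12294 K and 0.06147 O.
19.05 wt% Al2O3 ÷ 101.961 g/mol = 0.18684 mol, giving 0.37368 Al and 0.56052 O.
67.00 wt% SiO2 ÷ 60.083 g/mol = 1.11512 mol, giving 1.11512 Si and 2.23024 O.
Oxygen sums to 2.97776; scaling by 8/2.97776 = 2.68658 puts the formula on 8 O.
Al: 0.37368 × 2.68658 = 1.004 atoms per formula unit.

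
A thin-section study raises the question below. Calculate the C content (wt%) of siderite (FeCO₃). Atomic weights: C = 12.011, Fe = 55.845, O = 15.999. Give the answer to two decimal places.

M(FeCO₃) = 115.853 g/mol.
C contributes 1 × 12.011 = 12.011 g per mole.
12.011/115.853 = 0.1037 → 10.37%.

10.37 wt%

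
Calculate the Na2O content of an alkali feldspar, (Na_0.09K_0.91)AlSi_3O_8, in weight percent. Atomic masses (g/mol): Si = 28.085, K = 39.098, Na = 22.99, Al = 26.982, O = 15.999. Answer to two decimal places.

1.01 wt%

M((Na_0.09K_0.91)AlSi_3O_8) = 276.877 g/mol; M(Na2O) = 61.979 g/mol.
Moles Na2O per formula unit = 0.09 Na ÷ 2 = 0.0450.
Na2O fraction = (0.0450 × 61.979) / 276.877 = 2.789/276.877 = 0.0101.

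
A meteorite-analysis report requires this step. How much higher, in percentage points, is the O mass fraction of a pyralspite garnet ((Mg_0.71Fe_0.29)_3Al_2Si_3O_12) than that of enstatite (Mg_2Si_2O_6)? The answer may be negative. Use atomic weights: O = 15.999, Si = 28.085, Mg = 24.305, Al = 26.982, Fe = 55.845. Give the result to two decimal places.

-3.22 percentage points

First mineral: 191.988 g O in 430.562 g formula = 44.59 wt% O.
Second mineral: 95.994 g O in 200.774 g formula = 47.81 wt% O.
44.59% − 47.81% gives a difference of -3.22 percentage points.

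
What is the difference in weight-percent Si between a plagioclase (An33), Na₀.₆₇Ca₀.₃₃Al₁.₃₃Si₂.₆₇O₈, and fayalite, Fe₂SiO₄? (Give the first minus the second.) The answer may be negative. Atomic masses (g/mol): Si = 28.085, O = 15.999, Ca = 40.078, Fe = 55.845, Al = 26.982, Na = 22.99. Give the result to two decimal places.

Si in Na₀.₆₇Ca₀.₃₃Al₁.₃₃Si₂.₆₇O₈: molar mass 267.494 g/mol; 2.67×28.085 = 74.987 g → 28.03 wt%.
Si in Fe₂SiO₄: molar mass 203.771 g/mol; 1×28.085 = 28.085 g → 13.78 wt%.
Difference = 28.03 − 13.78 = 14.25 percentage points.

14.25 percentage points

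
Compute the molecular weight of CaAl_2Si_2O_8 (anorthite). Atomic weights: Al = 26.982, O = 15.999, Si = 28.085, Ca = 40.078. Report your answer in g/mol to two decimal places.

278.20 g/mol

The formula mass is the sum 1×40.078 + 2×26.982 + 2×28.085 + 8×15.999.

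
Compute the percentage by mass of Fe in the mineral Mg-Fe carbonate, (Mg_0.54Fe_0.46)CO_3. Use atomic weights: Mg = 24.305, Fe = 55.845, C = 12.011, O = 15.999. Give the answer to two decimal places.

26.00 weight percent

Molar mass of (Mg_0.54Fe_0.46)CO_3: 0.54*24.305 + 0.46*55.845 + 1*12.011 + 3*15.999 = 98.821 g/mol.
Mass of Fe per formula unit: 0.46 × 55.845 = 25.689 g.
Weight fraction Fe = 25.689 / 98.821 = 0.2600.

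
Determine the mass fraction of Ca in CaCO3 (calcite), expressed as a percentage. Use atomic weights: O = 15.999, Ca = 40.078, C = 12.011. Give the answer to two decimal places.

40.04 weight percent

Molar mass of CaCO3: 1·40.078 + 1·12.011 + 3·15.999 = 100.086 g/mol.
Mass of Ca per formula unit: 1 × 40.078 = 40.078 g.
Weight fraction Ca = 40.078 / 100.086 = 0.4004.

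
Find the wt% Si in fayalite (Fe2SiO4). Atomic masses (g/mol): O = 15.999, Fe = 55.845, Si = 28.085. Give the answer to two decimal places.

M(Fe2SiO4) = 203.771 g/mol.
Si contributes 1 × 28.085 = 28.085 g per mole.
28.085/203.771 = 0.1378 → 13.78%.

13.78 weight percent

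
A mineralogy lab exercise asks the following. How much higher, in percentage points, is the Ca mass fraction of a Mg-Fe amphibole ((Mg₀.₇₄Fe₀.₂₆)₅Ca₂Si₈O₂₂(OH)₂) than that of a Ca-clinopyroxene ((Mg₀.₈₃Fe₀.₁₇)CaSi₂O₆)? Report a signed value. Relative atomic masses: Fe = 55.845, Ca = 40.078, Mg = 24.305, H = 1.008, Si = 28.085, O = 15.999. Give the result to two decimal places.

Ca in (Mg₀.₇₄Fe₀.₂₆)₅Ca₂Si₈O₂₂(OH)₂: molar mass 853.355 g/mol; 2×40.078 = 80.156 g → 9.39 wt%.
Ca in (Mg₀.₈₃Fe₀.₁₇)CaSi₂O₆: molar mass 221.909 g/mol; 1×40.078 = 40.078 g → 18.06 wt%.
Difference = 9.39 − 18.06 = -8.67 percentage points.

-8.67 percentage points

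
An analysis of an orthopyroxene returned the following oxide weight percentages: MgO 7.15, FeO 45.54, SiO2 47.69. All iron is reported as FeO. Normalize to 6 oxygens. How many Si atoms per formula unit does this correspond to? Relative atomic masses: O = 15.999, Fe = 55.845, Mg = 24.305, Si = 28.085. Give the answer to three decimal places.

1.985 Si apfu

MgO (M=40.304): mol = 0.17740; Mg = 0.17740, O = 0.17740.
FeO (M=71.844): mol = 0.63387; Fe = 0.63387, O = 0.63387.
SiO2 (M=60.083): mol = 0.79374; Si = 0.79374, O = 1.58748.
ΣO = 2.39875; factor = 6/ΣO = 2.50130.
Si apfu = 0.79374 × 2.50130 = 1.985.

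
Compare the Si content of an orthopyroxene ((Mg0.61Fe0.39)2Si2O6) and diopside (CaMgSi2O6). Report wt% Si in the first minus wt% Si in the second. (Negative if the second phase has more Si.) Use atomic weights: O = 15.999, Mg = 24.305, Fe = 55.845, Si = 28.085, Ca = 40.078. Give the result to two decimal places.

First mineral: 56.170 g Si in 225.375 g formula = 24.92 wt% Si.
Second mineral: 56.170 g Si in 216.547 g formula = 25.94 wt% Si.
24.92% − 25.94% gives a difference of -1.02 percentage points.

-1.02 percentage points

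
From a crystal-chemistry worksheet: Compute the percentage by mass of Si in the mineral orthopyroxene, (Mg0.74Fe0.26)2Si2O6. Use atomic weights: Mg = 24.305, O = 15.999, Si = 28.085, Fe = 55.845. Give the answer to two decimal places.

Molar mass of (Mg0.74Fe0.26)2Si2O6: 1.48·24.305 + 0.52·55.845 + 2·28.085 + 6·15.999 = 217.175 g/mol.
Mass of Si per formula unit: 2 × 28.085 = 56.170 g.
Weight fraction Si = 56.170 / 217.175 = 0.2586.

25.86 mass %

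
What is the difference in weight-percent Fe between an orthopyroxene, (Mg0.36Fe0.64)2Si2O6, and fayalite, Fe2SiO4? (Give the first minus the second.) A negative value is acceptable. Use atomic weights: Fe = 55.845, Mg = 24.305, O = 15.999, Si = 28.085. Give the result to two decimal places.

M((Mg0.36Fe0.64)2Si2O6) = 241.145 g/mol, so wt% Fe = 71.482/241.145 × 100 = 29.64%.
M(Fe2SiO4) = 203.771 g/mol, so wt% Fe = 111.690/203.771 × 100 = 54.81%.
29.64 − 54.81 = -25.17 pp.

-25.17 percentage points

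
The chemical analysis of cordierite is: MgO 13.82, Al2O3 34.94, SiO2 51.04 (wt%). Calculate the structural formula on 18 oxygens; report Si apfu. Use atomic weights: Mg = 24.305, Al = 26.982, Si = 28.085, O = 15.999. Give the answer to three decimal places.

4.981 Si apfu

MgO: 13.82/40.304 = 0.34289 mol → 0.34289 mol Mg, 0.34289 mol O.
Al2O3: 34.94/101.961 = 0.34268 mol → 0.68536 mol Al, 1.02804 mol O.
SiO2: 51.04/60.083 = 0.84949 mol → 0.84949 mol Si, 1.69898 mol O.
Total oxygen = 3.06991 mol. Normalization factor = 18/3.06991 = 5.86336.
Si per 18 O = 0.84949 × 5.86336 = 4.981.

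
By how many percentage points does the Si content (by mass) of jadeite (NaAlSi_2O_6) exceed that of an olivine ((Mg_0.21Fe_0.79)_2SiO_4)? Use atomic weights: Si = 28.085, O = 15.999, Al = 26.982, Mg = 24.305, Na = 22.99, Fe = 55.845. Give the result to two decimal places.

First mineral: 56.170 g Si in 202.136 g formula = 27.79 wt% Si.
Second mineral: 28.085 g Si in 190.524 g formula = 14.74 wt% Si.
27.79% − 14.74% gives a difference of 13.05 percentage points.

13.05 percentage points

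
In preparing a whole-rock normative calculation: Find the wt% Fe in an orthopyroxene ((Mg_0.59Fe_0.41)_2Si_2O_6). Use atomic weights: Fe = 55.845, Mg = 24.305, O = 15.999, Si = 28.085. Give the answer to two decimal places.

Formula mass = 1.18×24.305 + 0.82×55.845 + 2×28.085 + 6×15.999 = 226.637 g/mol, of which 45.793 g is Fe.
So Fe makes up 45.793/226.637 = 0.2021 of the mass, i.e. 20.21%.

20.21 mass %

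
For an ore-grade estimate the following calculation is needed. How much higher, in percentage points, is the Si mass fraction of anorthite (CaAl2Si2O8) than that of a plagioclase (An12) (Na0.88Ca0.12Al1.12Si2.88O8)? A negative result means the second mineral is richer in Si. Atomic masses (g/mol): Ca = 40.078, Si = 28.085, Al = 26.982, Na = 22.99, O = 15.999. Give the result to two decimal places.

M(CaAl2Si2O8) = 278.204 g/mol, so wt% Si = 56.170/278.204 × 100 = 20.19%.
M(Na0.88Ca0.12Al1.12Si2.88O8) = 264.137 g/mol, so wt% Si = 80.885/264.137 × 100 = 30.62%.
20.19 − 30.62 = -10.43 pp.

-10.43 percentage points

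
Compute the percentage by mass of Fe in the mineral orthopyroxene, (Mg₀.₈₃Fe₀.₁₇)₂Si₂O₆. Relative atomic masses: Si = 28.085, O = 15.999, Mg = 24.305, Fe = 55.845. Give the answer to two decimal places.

8.98 weight percent

Formula mass = 1.66·24.305 + 0.34·55.845 + 2·28.085 + 6·15.999 = 211.498 g/mol, of which 18.987 g is Fe.
So Fe makes up 18.987/211.498 = 0.0898 of the mass, i.e. 8.98%.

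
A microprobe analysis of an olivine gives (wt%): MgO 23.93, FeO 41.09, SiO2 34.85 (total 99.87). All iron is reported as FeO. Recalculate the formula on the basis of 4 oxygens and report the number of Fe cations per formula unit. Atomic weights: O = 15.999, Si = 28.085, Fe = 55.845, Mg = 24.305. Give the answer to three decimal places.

MgO (M=40.304): mol = 0.59374; Mg = 0.59374, O = 0.59374.
FeO (M=71.844): mol = 0.57193; Fe = 0.57193, O = 0.57193.
SiO2 (M=60.083): mol = 0.58003; Si = 0.58003, O = 1.16006.
ΣO = 2.32573; factor = 4/ΣO = 1.71989.
Fe apfu = 0.57193 × 1.71989 = 0.984.

0.984 Fe apfu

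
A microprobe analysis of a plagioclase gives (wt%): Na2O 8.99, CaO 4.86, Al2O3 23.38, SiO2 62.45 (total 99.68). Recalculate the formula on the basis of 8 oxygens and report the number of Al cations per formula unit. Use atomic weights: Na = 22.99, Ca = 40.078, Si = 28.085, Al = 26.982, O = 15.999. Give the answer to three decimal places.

Na2O (M=61.979): mol = 0.14505; Na = 0.29010, O = 0.14505.
CaO (M=56.077): mol = 0.08667; Ca = 0.08667, O = 0.08667.
Al2O3 (M=101.961): mol = 0.22930; Al = 0.45860, O = 0.68790.
SiO2 (M=60.083): mol = 1.03940; Si = 1.03940, O = 2.07880.
ΣO = 2.99842; factor = 8/ΣO = 2.66807.
Al apfu = 0.45860 × 2.66807 = 1.224.

1.224 Al apfu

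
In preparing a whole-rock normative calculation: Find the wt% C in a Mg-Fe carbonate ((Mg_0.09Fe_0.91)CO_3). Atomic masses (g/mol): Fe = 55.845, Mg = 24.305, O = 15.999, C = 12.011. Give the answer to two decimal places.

10.63 wt%

Formula mass = 0.09·24.305 + 0.91·55.845 + 1·12.011 + 3·15.999 = 113.014 g/mol, of which 12.011 g is C.
So C makes up 12.011/113.014 = 0.1063 of the mass, i.e. 10.63%.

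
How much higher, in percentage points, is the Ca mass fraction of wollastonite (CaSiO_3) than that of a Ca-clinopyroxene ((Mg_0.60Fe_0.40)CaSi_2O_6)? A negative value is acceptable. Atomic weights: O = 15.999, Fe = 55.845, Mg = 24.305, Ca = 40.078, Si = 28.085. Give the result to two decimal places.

17.01 percentage points

First mineral: 40.078 g Ca in 116.160 g formula = 34.50 wt% Ca.
Second mineral: 40.078 g Ca in 229.163 g formula = 17.49 wt% Ca.
34.50% − 17.49% gives a difference of 17.01 percentage points.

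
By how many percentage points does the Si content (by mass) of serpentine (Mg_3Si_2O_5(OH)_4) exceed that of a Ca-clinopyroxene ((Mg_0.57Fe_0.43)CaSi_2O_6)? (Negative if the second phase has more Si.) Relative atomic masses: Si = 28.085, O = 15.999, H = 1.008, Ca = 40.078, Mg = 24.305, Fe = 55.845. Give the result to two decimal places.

-4.14 percentage points

Si in Mg_3Si_2O_5(OH)_4: molar mass 277.108 g/mol; 2×28.085 = 56.170 g → 20.27 wt%.
Si in (Mg_0.57Fe_0.43)CaSi_2O_6: molar mass 230.109 g/mol; 2×28.085 = 56.170 g → 24.41 wt%.
Difference = 20.27 − 24.41 = -4.14 percentage points.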